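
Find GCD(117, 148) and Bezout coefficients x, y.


Tabular extended Euclidean (each row: r = 117*s + 148*t):
r=117, s=1, t=0
r=148, s=0, t=1
q=0: r=117, s=1, t=0   [117*(1) + 148*(0) = 117]
q=1: r=31, s=-1, t=1   [117*(-1) + 148*(1) = 31]
q=3: r=24, s=4, t=-3   [117*(4) + 148*(-3) = 24]
q=1: r=7, s=-5, t=4   [117*(-5) + 148*(4) = 7]
q=3: r=3, s=19, t=-15   [117*(19) + 148*(-15) = 3]
q=2: r=1, s=-43, t=34   [117*(-43) + 148*(34) = 1]
q=3: r=0, s=148, t=-117   [117*(148) + 148*(-117) = 0]
GCD = 1; from the row with r=1: x=-43, y=34
Check: 117*(-43) + 148*(34) = -5031 + 5032 = 1

GCD = 1, x = -43, y = 34


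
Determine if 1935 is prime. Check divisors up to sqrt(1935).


1935 / 3 = 645 (exact division)
1935 is NOT prime.

No, 1935 is not prime


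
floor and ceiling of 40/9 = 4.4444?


40/9 = 4.4444
floor = 4
ceil = 5

floor = 4, ceil = 5


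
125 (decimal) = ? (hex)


125 (base 10) = 125 (decimal)
125 (decimal) = 7D (base 16)


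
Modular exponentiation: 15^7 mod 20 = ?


15^1 mod 20 = 15
15^2 mod 20 = 5
15^3 mod 20 = 15
15^4 mod 20 = 5
15^5 mod 20 = 15
15^6 mod 20 = 5
15^7 mod 20 = 15


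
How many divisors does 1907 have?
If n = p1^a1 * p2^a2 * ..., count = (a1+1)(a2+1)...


1907 = 1907^1
d(1907) = (1+1) = 2

2 divisors


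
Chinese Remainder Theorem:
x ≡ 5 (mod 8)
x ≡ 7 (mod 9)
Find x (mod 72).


M = 8*9 = 72
M1 = M/8 = 9, M2 = M/9 = 8
M1^(-1) mod 8 = 1, M2^(-1) mod 9 = 8
x = 5*9*1 + 7*8*8 = 493
493 mod 72 = 61
Check: 61 mod 8 = 5 ✓, 61 mod 9 = 7 ✓

x ≡ 61 (mod 72)


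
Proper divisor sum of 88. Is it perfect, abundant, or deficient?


Proper divisors: 1, 2, 4, 8, 11, 22, 44
Sum = 1 + 2 + 4 + 8 + 11 + 22 + 44 = 92
92 > 88 → abundant

s(88) = 92 (abundant)


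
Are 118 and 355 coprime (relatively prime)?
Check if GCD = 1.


Euclidean algorithm:
355 = 3 * 118 + 1
118 = 118 * 1 + 0
GCD(118, 355) = 1

Yes, coprime (GCD = 1)


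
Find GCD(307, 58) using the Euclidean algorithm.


307 = 5 * 58 + 17
58 = 3 * 17 + 7
17 = 2 * 7 + 3
7 = 2 * 3 + 1
3 = 3 * 1 + 0
GCD = 1


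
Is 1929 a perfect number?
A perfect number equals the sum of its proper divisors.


Proper divisors of 1929: 1, 3, 643
Sum = 1 + 3 + 643 = 647

No, 1929 is not perfect (647 ≠ 1929)


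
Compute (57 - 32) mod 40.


57 - 32 = 25
25 mod 40 = 25


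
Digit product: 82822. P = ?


8 × 2 × 8 × 2 × 2 = 512


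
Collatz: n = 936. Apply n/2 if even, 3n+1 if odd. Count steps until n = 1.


936 → 468 → 234 → 117 → 352 → 176 → 88 → 44 → 22 → 11 → 34 → 17 → 52 → 26 → 13 → 40 → 20 → 10 → 5 → 16 → 8 → 4 → 2 → 1
Total steps = 23

23 steps


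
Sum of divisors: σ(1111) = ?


Divisors of 1111: 1, 11, 101, 1111
Sum = 1 + 11 + 101 + 1111 = 1224

σ(1111) = 1224


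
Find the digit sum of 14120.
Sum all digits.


1 + 4 + 1 + 2 + 0 = 8


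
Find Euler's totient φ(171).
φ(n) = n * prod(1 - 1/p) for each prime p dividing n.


171 = 3^2 × 19
Prime factors: 3, 19
φ(171) = 171 × (1-1/3) × (1-1/19)
= 171 × 2/3 × 18/19 = 108

φ(171) = 108


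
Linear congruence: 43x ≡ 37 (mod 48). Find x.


GCD(43, 48) = 1, unique solution
a^(-1) mod 48 = 19
x = 19 * 37 mod 48 = 31

x ≡ 31 (mod 48)


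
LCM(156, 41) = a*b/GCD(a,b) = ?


GCD(156, 41) = 1
LCM = 156*41/1 = 6396/1 = 6396

LCM = 6396


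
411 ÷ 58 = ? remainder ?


411 = 58 * 7 + 5
Check: 406 + 5 = 411

q = 7, r = 5


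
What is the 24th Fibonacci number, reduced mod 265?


F(k) mod 265 for k=1..24:
1, 1, 2, 3, 5, 8, 13, 21, 34, 55, 89, 144, 233, 112, 80, 192, 7, 199, 206, 140, 81, 221, 37, 258
F(24) mod 265 = 258


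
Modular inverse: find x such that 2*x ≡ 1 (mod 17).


Use the extended Euclidean algorithm on (17, 2); each row r = 17*s + 2*t:
r=17, s=1, t=0
r=2, s=0, t=1
q=8: r=1, s=1, t=-8   [17*(1) + 2*(-8) = 1]
q=2: r=0, s=-2, t=17   [17*(-2) + 2*(17) = 0]
GCD = 1 with t = -8, so 2*(-8) ≡ 1 (mod 17)
Inverse = -8 mod 17 = 9
Check: 2 * 9 = 18 ≡ 1 (mod 17)

2^(-1) ≡ 9 (mod 17)


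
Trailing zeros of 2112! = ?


floor(2112/5) = 422
floor(2112/25) = 84
floor(2112/125) = 16
floor(2112/625) = 3
Total = 525

525 trailing zeros


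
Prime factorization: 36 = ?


36 / 2 = 18
18 / 2 = 9
9 / 3 = 3
3 / 3 = 1
36 = 2^2 × 3^2


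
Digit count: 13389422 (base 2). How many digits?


13389422 in base 2 = 110011000100111001101110
Number of digits = 24

24 digits (base 2)


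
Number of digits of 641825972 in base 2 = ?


641825972 in base 2 = 100110010000010111110010110100
Number of digits = 30

30 digits (base 2)


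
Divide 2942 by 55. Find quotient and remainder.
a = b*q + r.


2942 = 55 * 53 + 27
Check: 2915 + 27 = 2942

q = 53, r = 27


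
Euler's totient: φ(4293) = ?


4293 = 3^4 × 53
Prime factors: 3, 53
φ(4293) = 4293 × (1-1/3) × (1-1/53)
= 4293 × 2/3 × 52/53 = 2808

φ(4293) = 2808


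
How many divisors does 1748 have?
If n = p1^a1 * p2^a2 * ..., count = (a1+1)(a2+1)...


1748 = 2^2 × 19^1 × 23^1
d(1748) = (2+1) × (1+1) × (1+1) = 12

12 divisors


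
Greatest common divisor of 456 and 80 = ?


456 = 5 * 80 + 56
80 = 1 * 56 + 24
56 = 2 * 24 + 8
24 = 3 * 8 + 0
GCD = 8


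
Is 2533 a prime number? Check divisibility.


2533 / 17 = 149 (exact division)
2533 is NOT prime.

No, 2533 is not prime


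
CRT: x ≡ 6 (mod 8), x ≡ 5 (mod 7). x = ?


M = 8*7 = 56
M1 = M/8 = 7, M2 = M/7 = 8
M1^(-1) mod 8 = 7, M2^(-1) mod 7 = 1
x = 6*7*7 + 5*8*1 = 334
334 mod 56 = 54
Check: 54 mod 8 = 6 ✓, 54 mod 7 = 5 ✓

x ≡ 54 (mod 56)


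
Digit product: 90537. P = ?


9 × 0 × 5 × 3 × 7 = 0


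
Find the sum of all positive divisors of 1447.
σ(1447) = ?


Divisors of 1447: 1, 1447
Sum = 1 + 1447 = 1448

σ(1447) = 1448


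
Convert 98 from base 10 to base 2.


98 (base 10) = 98 (decimal)
98 (decimal) = 1100010 (base 2)


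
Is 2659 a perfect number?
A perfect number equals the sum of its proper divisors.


Proper divisors of 2659: 1
Sum = 1 = 1

No, 2659 is not perfect (1 ≠ 2659)


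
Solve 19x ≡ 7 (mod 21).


GCD(19, 21) = 1, unique solution
a^(-1) mod 21 = 10
x = 10 * 7 mod 21 = 7

x ≡ 7 (mod 21)


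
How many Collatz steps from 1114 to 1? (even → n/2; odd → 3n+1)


1114 → 557 → 1672 → 836 → 418 → 209 → 628 → 314 → 157 → 472 → 236 → 118 → 59 → 178 → 89 → 268 → 134 → 67 → 202 → 101 → 304 → 152 → 76 → 38 → 19 → 58 → 29 → 88 → 44 → 22 → 11 → 34 → 17 → 52 → 26 → 13 → 40 → 20 → 10 → 5 → 16 → 8 → 4 → 2 → 1
Total steps = 44

44 steps


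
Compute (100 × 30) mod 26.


100 × 30 = 3000
3000 mod 26 = 10


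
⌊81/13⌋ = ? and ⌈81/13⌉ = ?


81/13 = 6.2308
floor = 6
ceil = 7

floor = 6, ceil = 7


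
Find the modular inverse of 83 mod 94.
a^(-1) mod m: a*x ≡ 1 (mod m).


Use the extended Euclidean algorithm on (94, 83); each row r = 94*s + 83*t:
r=94, s=1, t=0
r=83, s=0, t=1
q=1: r=11, s=1, t=-1   [94*(1) + 83*(-1) = 11]
q=7: r=6, s=-7, t=8   [94*(-7) + 83*(8) = 6]
q=1: r=5, s=8, t=-9   [94*(8) + 83*(-9) = 5]
q=1: r=1, s=-15, t=17   [94*(-15) + 83*(17) = 1]
q=5: r=0, s=83, t=-94   [94*(83) + 83*(-94) = 0]
GCD = 1 with t = 17, so 83*(17) ≡ 1 (mod 94)
Inverse = 17 mod 94 = 17
Check: 83 * 17 = 1411 ≡ 1 (mod 94)

83^(-1) ≡ 17 (mod 94)


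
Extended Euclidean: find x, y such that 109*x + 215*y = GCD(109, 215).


Tabular extended Euclidean (each row: r = 109*s + 215*t):
r=109, s=1, t=0
r=215, s=0, t=1
q=0: r=109, s=1, t=0   [109*(1) + 215*(0) = 109]
q=1: r=106, s=-1, t=1   [109*(-1) + 215*(1) = 106]
q=1: r=3, s=2, t=-1   [109*(2) + 215*(-1) = 3]
q=35: r=1, s=-71, t=36   [109*(-71) + 215*(36) = 1]
q=3: r=0, s=215, t=-109   [109*(215) + 215*(-109) = 0]
GCD = 1; from the row with r=1: x=-71, y=36
Check: 109*(-71) + 215*(36) = -7739 + 7740 = 1

GCD = 1, x = -71, y = 36


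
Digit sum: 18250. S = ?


1 + 8 + 2 + 5 + 0 = 16


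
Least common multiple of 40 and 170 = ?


GCD(40, 170) = 10
LCM = 40*170/10 = 6800/10 = 680

LCM = 680


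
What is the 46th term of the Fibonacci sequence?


Sequence: 1, 1, 2, 3, 5, 8, 13, 21, 34, 55, 89, 144, 233, 377, 610, 987, 1597, 2584, 4181, 6765, 10946, 17711, 28657, 46368, 75025, 121393, 196418, 317811, 514229, 832040, 1346269, 2178309, 3524578, 5702887, 9227465, 14930352, 24157817, 39088169, 63245986, 102334155, 165580141, 267914296, 433494437, 701408733, 1134903170, 1836311903
F(46) = 1836311903


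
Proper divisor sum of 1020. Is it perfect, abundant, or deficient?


Proper divisors: 1, 2, 3, 4, 5, 6, 10, 12, 15, 17, 20, 30, 34, 51, 60, 68, 85, 102, 170, 204, 255, 340, 510
Sum = 1 + 2 + 3 + 4 + 5 + 6 + 10 + 12 + 15 + 17 + 20 + 30 + 34 + 51 + 60 + 68 + 85 + 102 + 170 + 204 + 255 + 340 + 510 = 2004
2004 > 1020 → abundant

s(1020) = 2004 (abundant)


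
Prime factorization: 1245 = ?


1245 / 3 = 415
415 / 5 = 83
83 / 83 = 1
1245 = 3 × 5 × 83


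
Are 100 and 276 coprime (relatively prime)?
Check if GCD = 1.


Euclidean algorithm:
276 = 2 * 100 + 76
100 = 1 * 76 + 24
76 = 3 * 24 + 4
24 = 6 * 4 + 0
GCD(100, 276) = 4

No, not coprime (GCD = 4)


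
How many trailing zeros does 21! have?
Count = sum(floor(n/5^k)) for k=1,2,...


floor(21/5) = 4
Total = 4

4 trailing zeros


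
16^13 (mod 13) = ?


16^1 mod 13 = 3
16^2 mod 13 = 9
16^3 mod 13 = 1
16^4 mod 13 = 3
16^5 mod 13 = 9
16^6 mod 13 = 1
16^7 mod 13 = 3
16^8 mod 13 = 9
16^9 mod 13 = 1
16^10 mod 13 = 3
16^11 mod 13 = 9
16^12 mod 13 = 1
16^13 mod 13 = 3


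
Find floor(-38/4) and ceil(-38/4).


-38/4 = -9.5000
floor = -10
ceil = -9

floor = -10, ceil = -9


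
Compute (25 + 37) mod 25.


25 + 37 = 62
62 mod 25 = 12


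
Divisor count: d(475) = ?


475 = 5^2 × 19^1
d(475) = (2+1) × (1+1) = 6

6 divisors


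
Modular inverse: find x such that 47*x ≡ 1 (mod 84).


Use the extended Euclidean algorithm on (84, 47); each row r = 84*s + 47*t:
r=84, s=1, t=0
r=47, s=0, t=1
q=1: r=37, s=1, t=-1   [84*(1) + 47*(-1) = 37]
q=1: r=10, s=-1, t=2   [84*(-1) + 47*(2) = 10]
q=3: r=7, s=4, t=-7   [84*(4) + 47*(-7) = 7]
q=1: r=3, s=-5, t=9   [84*(-5) + 47*(9) = 3]
q=2: r=1, s=14, t=-25   [84*(14) + 47*(-25) = 1]
q=3: r=0, s=-47, t=84   [84*(-47) + 47*(84) = 0]
GCD = 1 with t = -25, so 47*(-25) ≡ 1 (mod 84)
Inverse = -25 mod 84 = 59
Check: 47 * 59 = 2773 ≡ 1 (mod 84)

47^(-1) ≡ 59 (mod 84)


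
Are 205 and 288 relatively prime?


Euclidean algorithm:
288 = 1 * 205 + 83
205 = 2 * 83 + 39
83 = 2 * 39 + 5
39 = 7 * 5 + 4
5 = 1 * 4 + 1
4 = 4 * 1 + 0
GCD(205, 288) = 1

Yes, coprime (GCD = 1)


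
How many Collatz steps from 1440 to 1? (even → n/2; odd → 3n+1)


1440 → 720 → 360 → 180 → 90 → 45 → 136 → 68 → 34 → 17 → 52 → 26 → 13 → 40 → 20 → 10 → 5 → 16 → 8 → 4 → 2 → 1
Total steps = 21

21 steps


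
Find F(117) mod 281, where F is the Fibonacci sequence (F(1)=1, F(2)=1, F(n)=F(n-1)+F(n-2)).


F(k) mod 281 for k=1..117:
1, 1, 2, 3, 5, 8, 13, 21, 34, 55, 89, 144, 233, 96, 48, 144, 192, 55, 247, 21, 268, 8, 276, 3, 279, 1, 280, 0, 280, 280, 279, 278, 276, 273, 268, 260, 247, 226, 192, 137, 48, 185, 233, 137, 89, 226, 34, 260, 13, 273, 5, 278, 2, 280, 1, 0, 1, 1, 2, 3, 5, 8, 13, 21, 34, 55, 89, 144, 233, 96, 48, 144, 192, 55, 247, 21, 268, 8, 276, 3, 279, 1, 280, 0, 280, 280, 279, 278, 276, 273, 268, 260, 247, 226, 192, 137, 48, 185, 233, 137, 89, 226, 34, 260, 13, 273, 5, 278, 2, 280, 1, 0, 1, 1, 2, 3, 5
F(117) mod 281 = 5


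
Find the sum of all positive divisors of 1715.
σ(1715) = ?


Divisors of 1715: 1, 5, 7, 35, 49, 245, 343, 1715
Sum = 1 + 5 + 7 + 35 + 49 + 245 + 343 + 1715 = 2400

σ(1715) = 2400


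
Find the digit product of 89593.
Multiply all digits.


8 × 9 × 5 × 9 × 3 = 9720


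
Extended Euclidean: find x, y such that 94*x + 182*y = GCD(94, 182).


Tabular extended Euclidean (each row: r = 94*s + 182*t):
r=94, s=1, t=0
r=182, s=0, t=1
q=0: r=94, s=1, t=0   [94*(1) + 182*(0) = 94]
q=1: r=88, s=-1, t=1   [94*(-1) + 182*(1) = 88]
q=1: r=6, s=2, t=-1   [94*(2) + 182*(-1) = 6]
q=14: r=4, s=-29, t=15   [94*(-29) + 182*(15) = 4]
q=1: r=2, s=31, t=-16   [94*(31) + 182*(-16) = 2]
q=2: r=0, s=-91, t=47   [94*(-91) + 182*(47) = 0]
GCD = 2; from the row with r=2: x=31, y=-16
Check: 94*(31) + 182*(-16) = 2914 - 2912 = 2

GCD = 2, x = 31, y = -16


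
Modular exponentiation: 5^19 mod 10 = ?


5^1 mod 10 = 5
5^2 mod 10 = 5
5^3 mod 10 = 5
5^4 mod 10 = 5
5^5 mod 10 = 5
5^6 mod 10 = 5
5^7 mod 10 = 5
5^8 mod 10 = 5
5^9 mod 10 = 5
5^10 mod 10 = 5
5^11 mod 10 = 5
5^12 mod 10 = 5
5^13 mod 10 = 5
5^14 mod 10 = 5
5^15 mod 10 = 5
5^16 mod 10 = 5
5^17 mod 10 = 5
5^18 mod 10 = 5
5^19 mod 10 = 5


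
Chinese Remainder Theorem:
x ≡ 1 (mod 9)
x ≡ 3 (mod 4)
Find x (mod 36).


M = 9*4 = 36
M1 = M/9 = 4, M2 = M/4 = 9
M1^(-1) mod 9 = 7, M2^(-1) mod 4 = 1
x = 1*4*7 + 3*9*1 = 55
55 mod 36 = 19
Check: 19 mod 9 = 1 ✓, 19 mod 4 = 3 ✓

x ≡ 19 (mod 36)


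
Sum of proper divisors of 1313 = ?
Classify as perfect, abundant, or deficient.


Proper divisors: 1, 13, 101
Sum = 1 + 13 + 101 = 115
115 < 1313 → deficient

s(1313) = 115 (deficient)


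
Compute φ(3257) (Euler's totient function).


3257 = 3257
Prime factors: 3257
φ(3257) = 3257 × (1-1/3257)
= 3257 × 3256/3257 = 3256

φ(3257) = 3256


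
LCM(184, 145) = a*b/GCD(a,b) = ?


GCD(184, 145) = 1
LCM = 184*145/1 = 26680/1 = 26680

LCM = 26680


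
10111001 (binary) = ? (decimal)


10111001 (base 2) = 185 (decimal)
185 (decimal) = 185 (base 10)


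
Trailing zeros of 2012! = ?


floor(2012/5) = 402
floor(2012/25) = 80
floor(2012/125) = 16
floor(2012/625) = 3
Total = 501

501 trailing zeros


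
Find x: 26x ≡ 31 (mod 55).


GCD(26, 55) = 1, unique solution
a^(-1) mod 55 = 36
x = 36 * 31 mod 55 = 16

x ≡ 16 (mod 55)


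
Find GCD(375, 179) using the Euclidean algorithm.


375 = 2 * 179 + 17
179 = 10 * 17 + 9
17 = 1 * 9 + 8
9 = 1 * 8 + 1
8 = 8 * 1 + 0
GCD = 1


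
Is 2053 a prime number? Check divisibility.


Check divisors up to sqrt(2053) = 45.3100
No divisors found.
2053 is prime.

Yes, 2053 is prime


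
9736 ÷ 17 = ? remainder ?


9736 = 17 * 572 + 12
Check: 9724 + 12 = 9736

q = 572, r = 12


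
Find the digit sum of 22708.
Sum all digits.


2 + 2 + 7 + 0 + 8 = 19


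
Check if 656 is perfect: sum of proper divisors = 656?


Proper divisors of 656: 1, 2, 4, 8, 16, 41, 82, 164, 328
Sum = 1 + 2 + 4 + 8 + 16 + 41 + 82 + 164 + 328 = 646

No, 656 is not perfect (646 ≠ 656)


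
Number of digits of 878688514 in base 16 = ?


878688514 in base 16 = 345FB902
Number of digits = 8

8 digits (base 16)


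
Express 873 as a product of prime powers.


873 / 3 = 291
291 / 3 = 97
97 / 97 = 1
873 = 3^2 × 97


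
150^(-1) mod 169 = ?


Use the extended Euclidean algorithm on (169, 150); each row r = 169*s + 150*t:
r=169, s=1, t=0
r=150, s=0, t=1
q=1: r=19, s=1, t=-1   [169*(1) + 150*(-1) = 19]
q=7: r=17, s=-7, t=8   [169*(-7) + 150*(8) = 17]
q=1: r=2, s=8, t=-9   [169*(8) + 150*(-9) = 2]
q=8: r=1, s=-71, t=80   [169*(-71) + 150*(80) = 1]
q=2: r=0, s=150, t=-169   [169*(150) + 150*(-169) = 0]
GCD = 1 with t = 80, so 150*(80) ≡ 1 (mod 169)
Inverse = 80 mod 169 = 80
Check: 150 * 80 = 12000 ≡ 1 (mod 169)

150^(-1) ≡ 80 (mod 169)


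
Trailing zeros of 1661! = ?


floor(1661/5) = 332
floor(1661/25) = 66
floor(1661/125) = 13
floor(1661/625) = 2
Total = 413

413 trailing zeros


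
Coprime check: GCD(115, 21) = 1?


Euclidean algorithm:
115 = 5 * 21 + 10
21 = 2 * 10 + 1
10 = 10 * 1 + 0
GCD(115, 21) = 1

Yes, coprime (GCD = 1)


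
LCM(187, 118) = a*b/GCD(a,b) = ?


GCD(187, 118) = 1
LCM = 187*118/1 = 22066/1 = 22066

LCM = 22066


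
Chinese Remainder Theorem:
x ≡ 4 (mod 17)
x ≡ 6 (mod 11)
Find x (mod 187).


M = 17*11 = 187
M1 = M/17 = 11, M2 = M/11 = 17
M1^(-1) mod 17 = 14, M2^(-1) mod 11 = 2
x = 4*11*14 + 6*17*2 = 820
820 mod 187 = 72
Check: 72 mod 17 = 4 ✓, 72 mod 11 = 6 ✓

x ≡ 72 (mod 187)


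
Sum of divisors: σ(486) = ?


Divisors of 486: 1, 2, 3, 6, 9, 18, 27, 54, 81, 162, 243, 486
Sum = 1 + 2 + 3 + 6 + 9 + 18 + 27 + 54 + 81 + 162 + 243 + 486 = 1092

σ(486) = 1092


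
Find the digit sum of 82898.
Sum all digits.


8 + 2 + 8 + 9 + 8 = 35


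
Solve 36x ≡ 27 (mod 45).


GCD(36, 45) = 9 divides 27
Divide: 4x ≡ 3 (mod 5)
x ≡ 2 (mod 5)


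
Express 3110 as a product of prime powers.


3110 / 2 = 1555
1555 / 5 = 311
311 / 311 = 1
3110 = 2 × 5 × 311


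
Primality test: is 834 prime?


834 / 2 = 417 (exact division)
834 is NOT prime.

No, 834 is not prime


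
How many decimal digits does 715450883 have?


715450883 has 9 digits in base 10
floor(log10(715450883)) + 1 = floor(8.8546) + 1 = 9

9 digits (base 10)


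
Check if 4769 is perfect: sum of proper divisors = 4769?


Proper divisors of 4769: 1, 19, 251
Sum = 1 + 19 + 251 = 271

No, 4769 is not perfect (271 ≠ 4769)


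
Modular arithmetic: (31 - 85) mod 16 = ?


31 - 85 = -54
-54 mod 16 = 10


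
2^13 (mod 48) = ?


2^1 mod 48 = 2
2^2 mod 48 = 4
2^3 mod 48 = 8
2^4 mod 48 = 16
2^5 mod 48 = 32
2^6 mod 48 = 16
2^7 mod 48 = 32
2^8 mod 48 = 16
2^9 mod 48 = 32
2^10 mod 48 = 16
2^11 mod 48 = 32
2^12 mod 48 = 16
2^13 mod 48 = 32


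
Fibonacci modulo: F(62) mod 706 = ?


F(k) mod 706 for k=1..62:
1, 1, 2, 3, 5, 8, 13, 21, 34, 55, 89, 144, 233, 377, 610, 281, 185, 466, 651, 411, 356, 61, 417, 478, 189, 667, 150, 111, 261, 372, 633, 299, 226, 525, 45, 570, 615, 479, 388, 161, 549, 4, 553, 557, 404, 255, 659, 208, 161, 369, 530, 193, 17, 210, 227, 437, 664, 395, 353, 42, 395, 437
F(62) mod 706 = 437


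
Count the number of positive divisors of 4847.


4847 = 37^1 × 131^1
d(4847) = (1+1) × (1+1) = 4

4 divisors


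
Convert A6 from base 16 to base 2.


A6 (base 16) = 166 (decimal)
166 (decimal) = 10100110 (base 2)


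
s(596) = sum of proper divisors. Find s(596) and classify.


Proper divisors: 1, 2, 4, 149, 298
Sum = 1 + 2 + 4 + 149 + 298 = 454
454 < 596 → deficient

s(596) = 454 (deficient)


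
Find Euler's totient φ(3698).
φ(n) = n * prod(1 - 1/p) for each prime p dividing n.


3698 = 2 × 43^2
Prime factors: 2, 43
φ(3698) = 3698 × (1-1/2) × (1-1/43)
= 3698 × 1/2 × 42/43 = 1806

φ(3698) = 1806


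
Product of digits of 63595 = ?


6 × 3 × 5 × 9 × 5 = 4050


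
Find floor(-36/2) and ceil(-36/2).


-36/2 = -18.0000
floor = -18
ceil = -18

floor = -18, ceil = -18


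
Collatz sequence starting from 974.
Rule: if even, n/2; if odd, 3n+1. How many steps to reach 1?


974 → 487 → 1462 → 731 → 2194 → 1097 → 3292 → 1646 → 823 → 2470 → 1235 → 3706 → 1853 → 5560 → 2780 → 1390 → 695 → 2086 → 1043 → 3130 → 1565 → 4696 → 2348 → 1174 → 587 → 1762 → 881 → 2644 → 1322 → 661 → 1984 → 992 → 496 → 248 → 124 → 62 → 31 → 94 → 47 → 142 → 71 → 214 → 107 → 322 → 161 → 484 → 242 → 121 → 364 → 182 → 91 → 274 → 137 → 412 → 206 → 103 → 310 → 155 → 466 → 233 → 700 → 350 → 175 → 526 → 263 → 790 → 395 → 1186 → 593 → 1780 → 890 → 445 → 1336 → 668 → 334 → 167 → 502 → 251 → 754 → 377 → 1132 → 566 → 283 → 850 → 425 → 1276 → 638 → 319 → 958 → 479 → 1438 → 719 → 2158 → 1079 → 3238 → 1619 → 4858 → 2429 → 7288 → 3644 → 1822 → 911 → 2734 → 1367 → 4102 → 2051 → 6154 → 3077 → 9232 → 4616 → 2308 → 1154 → 577 → 1732 → 866 → 433 → 1300 → 650 → 325 → 976 → 488 → 244 → 122 → 61 → 184 → 92 → 46 → 23 → 70 → 35 → 106 → 53 → 160 → 80 → 40 → 20 → 10 → 5 → 16 → 8 → 4 → 2 → 1
Total steps = 142

142 steps


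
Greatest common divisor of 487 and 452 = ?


487 = 1 * 452 + 35
452 = 12 * 35 + 32
35 = 1 * 32 + 3
32 = 10 * 3 + 2
3 = 1 * 2 + 1
2 = 2 * 1 + 0
GCD = 1


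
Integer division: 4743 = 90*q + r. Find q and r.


4743 = 90 * 52 + 63
Check: 4680 + 63 = 4743

q = 52, r = 63


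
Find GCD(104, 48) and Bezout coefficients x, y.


Tabular extended Euclidean (each row: r = 104*s + 48*t):
r=104, s=1, t=0
r=48, s=0, t=1
q=2: r=8, s=1, t=-2   [104*(1) + 48*(-2) = 8]
q=6: r=0, s=-6, t=13   [104*(-6) + 48*(13) = 0]
GCD = 8; from the row with r=8: x=1, y=-2
Check: 104*(1) + 48*(-2) = 104 - 96 = 8

GCD = 8, x = 1, y = -2


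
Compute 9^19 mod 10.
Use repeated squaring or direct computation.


9^1 mod 10 = 9
9^2 mod 10 = 1
9^3 mod 10 = 9
9^4 mod 10 = 1
9^5 mod 10 = 9
9^6 mod 10 = 1
9^7 mod 10 = 9
9^8 mod 10 = 1
9^9 mod 10 = 9
9^10 mod 10 = 1
9^11 mod 10 = 9
9^12 mod 10 = 1
9^13 mod 10 = 9
9^14 mod 10 = 1
9^15 mod 10 = 9
9^16 mod 10 = 1
9^17 mod 10 = 9
9^18 mod 10 = 1
9^19 mod 10 = 9


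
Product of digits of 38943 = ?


3 × 8 × 9 × 4 × 3 = 2592


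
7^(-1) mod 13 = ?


Use the extended Euclidean algorithm on (13, 7); each row r = 13*s + 7*t:
r=13, s=1, t=0
r=7, s=0, t=1
q=1: r=6, s=1, t=-1   [13*(1) + 7*(-1) = 6]
q=1: r=1, s=-1, t=2   [13*(-1) + 7*(2) = 1]
q=6: r=0, s=7, t=-13   [13*(7) + 7*(-13) = 0]
GCD = 1 with t = 2, so 7*(2) ≡ 1 (mod 13)
Inverse = 2 mod 13 = 2
Check: 7 * 2 = 14 ≡ 1 (mod 13)

7^(-1) ≡ 2 (mod 13)


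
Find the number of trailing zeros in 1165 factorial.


floor(1165/5) = 233
floor(1165/25) = 46
floor(1165/125) = 9
floor(1165/625) = 1
Total = 289

289 trailing zeros


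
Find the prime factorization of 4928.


4928 / 2 = 2464
2464 / 2 = 1232
1232 / 2 = 616
616 / 2 = 308
308 / 2 = 154
154 / 2 = 77
77 / 7 = 11
11 / 11 = 1
4928 = 2^6 × 7 × 11


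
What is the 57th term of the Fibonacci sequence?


Sequence: 1, 1, 2, 3, 5, 8, 13, 21, 34, 55, 89, 144, 233, 377, 610, 987, 1597, 2584, 4181, 6765, 10946, 17711, 28657, 46368, 75025, 121393, 196418, 317811, 514229, 832040, 1346269, 2178309, 3524578, 5702887, 9227465, 14930352, 24157817, 39088169, 63245986, 102334155, 165580141, 267914296, 433494437, 701408733, 1134903170, 1836311903, 2971215073, 4807526976, 7778742049, 12586269025, 20365011074, 32951280099, 53316291173, 86267571272, 139583862445, 225851433717, 365435296162
F(57) = 365435296162


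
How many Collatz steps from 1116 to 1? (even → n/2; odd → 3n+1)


1116 → 558 → 279 → 838 → 419 → 1258 → 629 → 1888 → 944 → 472 → 236 → 118 → 59 → 178 → 89 → 268 → 134 → 67 → 202 → 101 → 304 → 152 → 76 → 38 → 19 → 58 → 29 → 88 → 44 → 22 → 11 → 34 → 17 → 52 → 26 → 13 → 40 → 20 → 10 → 5 → 16 → 8 → 4 → 2 → 1
Total steps = 44

44 steps


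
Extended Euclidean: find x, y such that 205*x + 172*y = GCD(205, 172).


Tabular extended Euclidean (each row: r = 205*s + 172*t):
r=205, s=1, t=0
r=172, s=0, t=1
q=1: r=33, s=1, t=-1   [205*(1) + 172*(-1) = 33]
q=5: r=7, s=-5, t=6   [205*(-5) + 172*(6) = 7]
q=4: r=5, s=21, t=-25   [205*(21) + 172*(-25) = 5]
q=1: r=2, s=-26, t=31   [205*(-26) + 172*(31) = 2]
q=2: r=1, s=73, t=-87   [205*(73) + 172*(-87) = 1]
q=2: r=0, s=-172, t=205   [205*(-172) + 172*(205) = 0]
GCD = 1; from the row with r=1: x=73, y=-87
Check: 205*(73) + 172*(-87) = 14965 - 14964 = 1

GCD = 1, x = 73, y = -87


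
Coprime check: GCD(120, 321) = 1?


Euclidean algorithm:
321 = 2 * 120 + 81
120 = 1 * 81 + 39
81 = 2 * 39 + 3
39 = 13 * 3 + 0
GCD(120, 321) = 3

No, not coprime (GCD = 3)


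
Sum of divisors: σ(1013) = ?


Divisors of 1013: 1, 1013
Sum = 1 + 1013 = 1014

σ(1013) = 1014


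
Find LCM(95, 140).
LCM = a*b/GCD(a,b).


GCD(95, 140) = 5
LCM = 95*140/5 = 13300/5 = 2660

LCM = 2660


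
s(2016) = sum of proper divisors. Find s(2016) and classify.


Proper divisors: 1, 2, 3, 4, 6, 7, 8, 9, 12, 14, 16, 18, 21, 24, 28, 32, 36, 42, 48, 56, 63, 72, 84, 96, 112, 126, 144, 168, 224, 252, 288, 336, 504, 672, 1008
Sum = 1 + 2 + 3 + 4 + 6 + 7 + 8 + 9 + 12 + 14 + 16 + 18 + 21 + 24 + 28 + 32 + 36 + 42 + 48 + 56 + 63 + 72 + 84 + 96 + 112 + 126 + 144 + 168 + 224 + 252 + 288 + 336 + 504 + 672 + 1008 = 4536
4536 > 2016 → abundant

s(2016) = 4536 (abundant)


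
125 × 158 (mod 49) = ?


125 × 158 = 19750
19750 mod 49 = 3


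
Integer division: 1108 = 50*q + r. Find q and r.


1108 = 50 * 22 + 8
Check: 1100 + 8 = 1108

q = 22, r = 8


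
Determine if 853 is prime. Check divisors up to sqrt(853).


Check divisors up to sqrt(853) = 29.2062
No divisors found.
853 is prime.

Yes, 853 is prime


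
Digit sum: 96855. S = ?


9 + 6 + 8 + 5 + 5 = 33


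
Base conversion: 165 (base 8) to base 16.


165 (base 8) = 117 (decimal)
117 (decimal) = 75 (base 16)


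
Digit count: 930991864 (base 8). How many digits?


930991864 in base 8 = 6737347370
Number of digits = 10

10 digits (base 8)


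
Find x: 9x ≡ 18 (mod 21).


GCD(9, 21) = 3 divides 18
Divide: 3x ≡ 6 (mod 7)
x ≡ 2 (mod 7)


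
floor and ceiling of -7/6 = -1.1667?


-7/6 = -1.1667
floor = -2
ceil = -1

floor = -2, ceil = -1


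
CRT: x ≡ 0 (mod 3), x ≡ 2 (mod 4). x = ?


M = 3*4 = 12
M1 = M/3 = 4, M2 = M/4 = 3
M1^(-1) mod 3 = 1, M2^(-1) mod 4 = 3
x = 0*4*1 + 2*3*3 = 18
18 mod 12 = 6
Check: 6 mod 3 = 0 ✓, 6 mod 4 = 2 ✓

x ≡ 6 (mod 12)


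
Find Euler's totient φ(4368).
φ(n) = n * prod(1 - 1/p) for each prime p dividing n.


4368 = 2^4 × 3 × 7 × 13
Prime factors: 2, 3, 7, 13
φ(4368) = 4368 × (1-1/2) × (1-1/3) × (1-1/7) × (1-1/13)
= 4368 × 1/2 × 2/3 × 6/7 × 12/13 = 1152

φ(4368) = 1152


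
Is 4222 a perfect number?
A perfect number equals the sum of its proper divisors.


Proper divisors of 4222: 1, 2, 2111
Sum = 1 + 2 + 2111 = 2114

No, 4222 is not perfect (2114 ≠ 4222)


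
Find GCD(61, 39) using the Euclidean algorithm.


61 = 1 * 39 + 22
39 = 1 * 22 + 17
22 = 1 * 17 + 5
17 = 3 * 5 + 2
5 = 2 * 2 + 1
2 = 2 * 1 + 0
GCD = 1


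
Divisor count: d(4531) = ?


4531 = 23^1 × 197^1
d(4531) = (1+1) × (1+1) = 4

4 divisors


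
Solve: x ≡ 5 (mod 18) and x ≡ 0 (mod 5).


M = 18*5 = 90
M1 = M/18 = 5, M2 = M/5 = 18
M1^(-1) mod 18 = 11, M2^(-1) mod 5 = 2
x = 5*5*11 + 0*18*2 = 275
275 mod 90 = 5
Check: 5 mod 18 = 5 ✓, 5 mod 5 = 0 ✓

x ≡ 5 (mod 90)


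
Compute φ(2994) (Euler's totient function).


2994 = 2 × 3 × 499
Prime factors: 2, 3, 499
φ(2994) = 2994 × (1-1/2) × (1-1/3) × (1-1/499)
= 2994 × 1/2 × 2/3 × 498/499 = 996

φ(2994) = 996


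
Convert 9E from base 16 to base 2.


9E (base 16) = 158 (decimal)
158 (decimal) = 10011110 (base 2)


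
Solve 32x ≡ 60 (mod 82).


GCD(32, 82) = 2 divides 60
Divide: 16x ≡ 30 (mod 41)
x ≡ 7 (mod 41)


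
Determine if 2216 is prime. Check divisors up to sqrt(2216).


2216 / 2 = 1108 (exact division)
2216 is NOT prime.

No, 2216 is not prime


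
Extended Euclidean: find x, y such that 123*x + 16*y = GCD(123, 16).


Tabular extended Euclidean (each row: r = 123*s + 16*t):
r=123, s=1, t=0
r=16, s=0, t=1
q=7: r=11, s=1, t=-7   [123*(1) + 16*(-7) = 11]
q=1: r=5, s=-1, t=8   [123*(-1) + 16*(8) = 5]
q=2: r=1, s=3, t=-23   [123*(3) + 16*(-23) = 1]
q=5: r=0, s=-16, t=123   [123*(-16) + 16*(123) = 0]
GCD = 1; from the row with r=1: x=3, y=-23
Check: 123*(3) + 16*(-23) = 369 - 368 = 1

GCD = 1, x = 3, y = -23


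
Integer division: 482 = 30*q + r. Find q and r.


482 = 30 * 16 + 2
Check: 480 + 2 = 482

q = 16, r = 2


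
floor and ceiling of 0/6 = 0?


0/6 = 0
floor = 0
ceil = 0

floor = 0, ceil = 0


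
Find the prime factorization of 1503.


1503 / 3 = 501
501 / 3 = 167
167 / 167 = 1
1503 = 3^2 × 167


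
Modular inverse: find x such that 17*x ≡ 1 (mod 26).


Use the extended Euclidean algorithm on (26, 17); each row r = 26*s + 17*t:
r=26, s=1, t=0
r=17, s=0, t=1
q=1: r=9, s=1, t=-1   [26*(1) + 17*(-1) = 9]
q=1: r=8, s=-1, t=2   [26*(-1) + 17*(2) = 8]
q=1: r=1, s=2, t=-3   [26*(2) + 17*(-3) = 1]
q=8: r=0, s=-17, t=26   [26*(-17) + 17*(26) = 0]
GCD = 1 with t = -3, so 17*(-3) ≡ 1 (mod 26)
Inverse = -3 mod 26 = 23
Check: 17 * 23 = 391 ≡ 1 (mod 26)

17^(-1) ≡ 23 (mod 26)


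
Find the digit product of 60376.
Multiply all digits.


6 × 0 × 3 × 7 × 6 = 0


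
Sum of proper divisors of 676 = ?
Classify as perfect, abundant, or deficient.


Proper divisors: 1, 2, 4, 13, 26, 52, 169, 338
Sum = 1 + 2 + 4 + 13 + 26 + 52 + 169 + 338 = 605
605 < 676 → deficient

s(676) = 605 (deficient)


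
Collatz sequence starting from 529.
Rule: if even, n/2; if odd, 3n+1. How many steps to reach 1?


529 → 1588 → 794 → 397 → 1192 → 596 → 298 → 149 → 448 → 224 → 112 → 56 → 28 → 14 → 7 → 22 → 11 → 34 → 17 → 52 → 26 → 13 → 40 → 20 → 10 → 5 → 16 → 8 → 4 → 2 → 1
Total steps = 30

30 steps


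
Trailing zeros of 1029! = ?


floor(1029/5) = 205
floor(1029/25) = 41
floor(1029/125) = 8
floor(1029/625) = 1
Total = 255

255 trailing zeros


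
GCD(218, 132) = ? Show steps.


218 = 1 * 132 + 86
132 = 1 * 86 + 46
86 = 1 * 46 + 40
46 = 1 * 40 + 6
40 = 6 * 6 + 4
6 = 1 * 4 + 2
4 = 2 * 2 + 0
GCD = 2


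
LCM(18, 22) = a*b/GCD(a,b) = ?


GCD(18, 22) = 2
LCM = 18*22/2 = 396/2 = 198

LCM = 198


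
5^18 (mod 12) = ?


5^1 mod 12 = 5
5^2 mod 12 = 1
5^3 mod 12 = 5
5^4 mod 12 = 1
5^5 mod 12 = 5
5^6 mod 12 = 1
5^7 mod 12 = 5
5^8 mod 12 = 1
5^9 mod 12 = 5
5^10 mod 12 = 1
5^11 mod 12 = 5
5^12 mod 12 = 1
5^13 mod 12 = 5
5^14 mod 12 = 1
5^15 mod 12 = 5
5^16 mod 12 = 1
5^17 mod 12 = 5
5^18 mod 12 = 1


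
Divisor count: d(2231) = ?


2231 = 23^1 × 97^1
d(2231) = (1+1) × (1+1) = 4

4 divisors


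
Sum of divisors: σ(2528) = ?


Divisors of 2528: 1, 2, 4, 8, 16, 32, 79, 158, 316, 632, 1264, 2528
Sum = 1 + 2 + 4 + 8 + 16 + 32 + 79 + 158 + 316 + 632 + 1264 + 2528 = 5040

σ(2528) = 5040


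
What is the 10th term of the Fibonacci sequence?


Sequence: 1, 1, 2, 3, 5, 8, 13, 21, 34, 55
F(10) = 55


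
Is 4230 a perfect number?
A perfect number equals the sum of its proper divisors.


Proper divisors of 4230: 1, 2, 3, 5, 6, 9, 10, 15, 18, 30, 45, 47, 90, 94, 141, 235, 282, 423, 470, 705, 846, 1410, 2115
Sum = 1 + 2 + 3 + 5 + 6 + 9 + 10 + 15 + 18 + 30 + 45 + 47 + 90 + 94 + 141 + 235 + 282 + 423 + 470 + 705 + 846 + 1410 + 2115 = 7002

No, 4230 is not perfect (7002 ≠ 4230)


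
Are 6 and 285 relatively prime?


Euclidean algorithm:
285 = 47 * 6 + 3
6 = 2 * 3 + 0
GCD(6, 285) = 3

No, not coprime (GCD = 3)


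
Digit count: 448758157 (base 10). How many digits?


448758157 has 9 digits in base 10
floor(log10(448758157)) + 1 = floor(8.6520) + 1 = 9

9 digits (base 10)


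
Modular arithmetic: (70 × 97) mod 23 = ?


70 × 97 = 6790
6790 mod 23 = 5


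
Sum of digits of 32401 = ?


3 + 2 + 4 + 0 + 1 = 10


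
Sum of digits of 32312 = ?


3 + 2 + 3 + 1 + 2 = 11


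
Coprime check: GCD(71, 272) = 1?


Euclidean algorithm:
272 = 3 * 71 + 59
71 = 1 * 59 + 12
59 = 4 * 12 + 11
12 = 1 * 11 + 1
11 = 11 * 1 + 0
GCD(71, 272) = 1

Yes, coprime (GCD = 1)


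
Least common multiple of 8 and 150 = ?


GCD(8, 150) = 2
LCM = 8*150/2 = 1200/2 = 600

LCM = 600


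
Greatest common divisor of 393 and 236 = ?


393 = 1 * 236 + 157
236 = 1 * 157 + 79
157 = 1 * 79 + 78
79 = 1 * 78 + 1
78 = 78 * 1 + 0
GCD = 1


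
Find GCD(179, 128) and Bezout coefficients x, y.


Tabular extended Euclidean (each row: r = 179*s + 128*t):
r=179, s=1, t=0
r=128, s=0, t=1
q=1: r=51, s=1, t=-1   [179*(1) + 128*(-1) = 51]
q=2: r=26, s=-2, t=3   [179*(-2) + 128*(3) = 26]
q=1: r=25, s=3, t=-4   [179*(3) + 128*(-4) = 25]
q=1: r=1, s=-5, t=7   [179*(-5) + 128*(7) = 1]
q=25: r=0, s=128, t=-179   [179*(128) + 128*(-179) = 0]
GCD = 1; from the row with r=1: x=-5, y=7
Check: 179*(-5) + 128*(7) = -895 + 896 = 1

GCD = 1, x = -5, y = 7


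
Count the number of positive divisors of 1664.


1664 = 2^7 × 13^1
d(1664) = (7+1) × (1+1) = 16

16 divisors


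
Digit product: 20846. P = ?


2 × 0 × 8 × 4 × 6 = 0


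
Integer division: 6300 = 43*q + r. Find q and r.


6300 = 43 * 146 + 22
Check: 6278 + 22 = 6300

q = 146, r = 22


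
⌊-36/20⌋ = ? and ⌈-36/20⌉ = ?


-36/20 = -1.8000
floor = -2
ceil = -1

floor = -2, ceil = -1


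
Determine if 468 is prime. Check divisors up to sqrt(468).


468 / 2 = 234 (exact division)
468 is NOT prime.

No, 468 is not prime


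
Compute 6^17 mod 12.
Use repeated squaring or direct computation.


6^1 mod 12 = 6
6^2 mod 12 = 0
6^3 mod 12 = 0
6^4 mod 12 = 0
6^5 mod 12 = 0
6^6 mod 12 = 0
6^7 mod 12 = 0
6^8 mod 12 = 0
6^9 mod 12 = 0
6^10 mod 12 = 0
6^11 mod 12 = 0
6^12 mod 12 = 0
6^13 mod 12 = 0
6^14 mod 12 = 0
6^15 mod 12 = 0
6^16 mod 12 = 0
6^17 mod 12 = 0


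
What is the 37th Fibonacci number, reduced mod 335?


F(k) mod 335 for k=1..37:
1, 1, 2, 3, 5, 8, 13, 21, 34, 55, 89, 144, 233, 42, 275, 317, 257, 239, 161, 65, 226, 291, 182, 138, 320, 123, 108, 231, 4, 235, 239, 139, 43, 182, 225, 72, 297
F(37) mod 335 = 297


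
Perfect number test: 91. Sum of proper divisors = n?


Proper divisors of 91: 1, 7, 13
Sum = 1 + 7 + 13 = 21

No, 91 is not perfect (21 ≠ 91)


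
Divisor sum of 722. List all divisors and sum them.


Divisors of 722: 1, 2, 19, 38, 361, 722
Sum = 1 + 2 + 19 + 38 + 361 + 722 = 1143

σ(722) = 1143


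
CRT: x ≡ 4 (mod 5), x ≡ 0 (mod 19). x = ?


M = 5*19 = 95
M1 = M/5 = 19, M2 = M/19 = 5
M1^(-1) mod 5 = 4, M2^(-1) mod 19 = 4
x = 4*19*4 + 0*5*4 = 304
304 mod 95 = 19
Check: 19 mod 5 = 4 ✓, 19 mod 19 = 0 ✓

x ≡ 19 (mod 95)


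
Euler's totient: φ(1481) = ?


1481 = 1481
Prime factors: 1481
φ(1481) = 1481 × (1-1/1481)
= 1481 × 1480/1481 = 1480

φ(1481) = 1480


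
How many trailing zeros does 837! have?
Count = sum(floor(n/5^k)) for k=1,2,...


floor(837/5) = 167
floor(837/25) = 33
floor(837/125) = 6
floor(837/625) = 1
Total = 207

207 trailing zeros


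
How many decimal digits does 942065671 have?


942065671 has 9 digits in base 10
floor(log10(942065671)) + 1 = floor(8.9741) + 1 = 9

9 digits (base 10)


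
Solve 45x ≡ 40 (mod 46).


GCD(45, 46) = 1, unique solution
a^(-1) mod 46 = 45
x = 45 * 40 mod 46 = 6

x ≡ 6 (mod 46)


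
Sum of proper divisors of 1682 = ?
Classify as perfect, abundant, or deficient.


Proper divisors: 1, 2, 29, 58, 841
Sum = 1 + 2 + 29 + 58 + 841 = 931
931 < 1682 → deficient

s(1682) = 931 (deficient)


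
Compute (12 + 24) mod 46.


12 + 24 = 36
36 mod 46 = 36


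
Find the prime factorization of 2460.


2460 / 2 = 1230
1230 / 2 = 615
615 / 3 = 205
205 / 5 = 41
41 / 41 = 1
2460 = 2^2 × 3 × 5 × 41


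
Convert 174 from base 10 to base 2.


174 (base 10) = 174 (decimal)
174 (decimal) = 10101110 (base 2)


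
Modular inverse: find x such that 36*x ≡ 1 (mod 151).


Use the extended Euclidean algorithm on (151, 36); each row r = 151*s + 36*t:
r=151, s=1, t=0
r=36, s=0, t=1
q=4: r=7, s=1, t=-4   [151*(1) + 36*(-4) = 7]
q=5: r=1, s=-5, t=21   [151*(-5) + 36*(21) = 1]
q=7: r=0, s=36, t=-151   [151*(36) + 36*(-151) = 0]
GCD = 1 with t = 21, so 36*(21) ≡ 1 (mod 151)
Inverse = 21 mod 151 = 21
Check: 36 * 21 = 756 ≡ 1 (mod 151)

36^(-1) ≡ 21 (mod 151)


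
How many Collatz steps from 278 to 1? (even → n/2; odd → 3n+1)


278 → 139 → 418 → 209 → 628 → 314 → 157 → 472 → 236 → 118 → 59 → 178 → 89 → 268 → 134 → 67 → 202 → 101 → 304 → 152 → 76 → 38 → 19 → 58 → 29 → 88 → 44 → 22 → 11 → 34 → 17 → 52 → 26 → 13 → 40 → 20 → 10 → 5 → 16 → 8 → 4 → 2 → 1
Total steps = 42

42 steps


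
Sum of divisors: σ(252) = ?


Divisors of 252: 1, 2, 3, 4, 6, 7, 9, 12, 14, 18, 21, 28, 36, 42, 63, 84, 126, 252
Sum = 1 + 2 + 3 + 4 + 6 + 7 + 9 + 12 + 14 + 18 + 21 + 28 + 36 + 42 + 63 + 84 + 126 + 252 = 728

σ(252) = 728


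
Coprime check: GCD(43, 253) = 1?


Euclidean algorithm:
253 = 5 * 43 + 38
43 = 1 * 38 + 5
38 = 7 * 5 + 3
5 = 1 * 3 + 2
3 = 1 * 2 + 1
2 = 2 * 1 + 0
GCD(43, 253) = 1

Yes, coprime (GCD = 1)


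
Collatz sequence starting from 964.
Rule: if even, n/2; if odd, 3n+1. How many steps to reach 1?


964 → 482 → 241 → 724 → 362 → 181 → 544 → 272 → 136 → 68 → 34 → 17 → 52 → 26 → 13 → 40 → 20 → 10 → 5 → 16 → 8 → 4 → 2 → 1
Total steps = 23

23 steps


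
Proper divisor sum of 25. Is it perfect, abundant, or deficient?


Proper divisors: 1, 5
Sum = 1 + 5 = 6
6 < 25 → deficient

s(25) = 6 (deficient)


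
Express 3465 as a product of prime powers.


3465 / 3 = 1155
1155 / 3 = 385
385 / 5 = 77
77 / 7 = 11
11 / 11 = 1
3465 = 3^2 × 5 × 7 × 11


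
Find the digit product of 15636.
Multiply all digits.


1 × 5 × 6 × 3 × 6 = 540


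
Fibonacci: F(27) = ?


Sequence: 1, 1, 2, 3, 5, 8, 13, 21, 34, 55, 89, 144, 233, 377, 610, 987, 1597, 2584, 4181, 6765, 10946, 17711, 28657, 46368, 75025, 121393, 196418
F(27) = 196418


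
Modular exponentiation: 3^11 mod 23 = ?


3^1 mod 23 = 3
3^2 mod 23 = 9
3^3 mod 23 = 4
3^4 mod 23 = 12
3^5 mod 23 = 13
3^6 mod 23 = 16
3^7 mod 23 = 2
3^8 mod 23 = 6
3^9 mod 23 = 18
3^10 mod 23 = 8
3^11 mod 23 = 1


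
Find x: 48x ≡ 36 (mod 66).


GCD(48, 66) = 6 divides 36
Divide: 8x ≡ 6 (mod 11)
x ≡ 9 (mod 11)


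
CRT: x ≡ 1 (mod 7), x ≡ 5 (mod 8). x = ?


M = 7*8 = 56
M1 = M/7 = 8, M2 = M/8 = 7
M1^(-1) mod 7 = 1, M2^(-1) mod 8 = 7
x = 1*8*1 + 5*7*7 = 253
253 mod 56 = 29
Check: 29 mod 7 = 1 ✓, 29 mod 8 = 5 ✓

x ≡ 29 (mod 56)


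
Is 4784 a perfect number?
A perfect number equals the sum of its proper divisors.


Proper divisors of 4784: 1, 2, 4, 8, 13, 16, 23, 26, 46, 52, 92, 104, 184, 208, 299, 368, 598, 1196, 2392
Sum = 1 + 2 + 4 + 8 + 13 + 16 + 23 + 26 + 46 + 52 + 92 + 104 + 184 + 208 + 299 + 368 + 598 + 1196 + 2392 = 5632

No, 4784 is not perfect (5632 ≠ 4784)


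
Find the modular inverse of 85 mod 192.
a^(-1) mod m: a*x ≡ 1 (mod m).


Use the extended Euclidean algorithm on (192, 85); each row r = 192*s + 85*t:
r=192, s=1, t=0
r=85, s=0, t=1
q=2: r=22, s=1, t=-2   [192*(1) + 85*(-2) = 22]
q=3: r=19, s=-3, t=7   [192*(-3) + 85*(7) = 19]
q=1: r=3, s=4, t=-9   [192*(4) + 85*(-9) = 3]
q=6: r=1, s=-27, t=61   [192*(-27) + 85*(61) = 1]
q=3: r=0, s=85, t=-192   [192*(85) + 85*(-192) = 0]
GCD = 1 with t = 61, so 85*(61) ≡ 1 (mod 192)
Inverse = 61 mod 192 = 61
Check: 85 * 61 = 5185 ≡ 1 (mod 192)

85^(-1) ≡ 61 (mod 192)


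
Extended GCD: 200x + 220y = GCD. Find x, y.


Tabular extended Euclidean (each row: r = 200*s + 220*t):
r=200, s=1, t=0
r=220, s=0, t=1
q=0: r=200, s=1, t=0   [200*(1) + 220*(0) = 200]
q=1: r=20, s=-1, t=1   [200*(-1) + 220*(1) = 20]
q=10: r=0, s=11, t=-10   [200*(11) + 220*(-10) = 0]
GCD = 20; from the row with r=20: x=-1, y=1
Check: 200*(-1) + 220*(1) = -200 + 220 = 20

GCD = 20, x = -1, y = 1


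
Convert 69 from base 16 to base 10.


69 (base 16) = 105 (decimal)
105 (decimal) = 105 (base 10)


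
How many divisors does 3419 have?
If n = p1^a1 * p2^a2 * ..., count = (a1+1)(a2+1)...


3419 = 13^1 × 263^1
d(3419) = (1+1) × (1+1) = 4

4 divisors


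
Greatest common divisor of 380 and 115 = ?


380 = 3 * 115 + 35
115 = 3 * 35 + 10
35 = 3 * 10 + 5
10 = 2 * 5 + 0
GCD = 5


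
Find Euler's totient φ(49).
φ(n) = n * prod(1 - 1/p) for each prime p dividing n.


49 = 7^2
Prime factors: 7
φ(49) = 49 × (1-1/7)
= 49 × 6/7 = 42

φ(49) = 42


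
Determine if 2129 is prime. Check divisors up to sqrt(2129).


Check divisors up to sqrt(2129) = 46.1411
No divisors found.
2129 is prime.

Yes, 2129 is prime
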